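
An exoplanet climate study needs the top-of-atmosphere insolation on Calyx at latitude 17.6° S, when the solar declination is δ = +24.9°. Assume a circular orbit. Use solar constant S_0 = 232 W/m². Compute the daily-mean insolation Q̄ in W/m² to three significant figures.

cos h₀ = −tan(-17.6°) tan(+24.900°) = 0.1472, h₀ = 1.4230 rad.
Bracket: h₀ sin ϕ sin δ + cos ϕ cos δ sin h₀ = 1.4230×-0.30237×0.42104 + 0.95319×0.90704×0.98910 = -0.181162 + 0.855158 = 0.673996.
Q̄ = (S_0/π) × [bracket] = (232/π) × 0.673996 = 49.77 W/m².

Q̄ ≈ 49.8 W/m²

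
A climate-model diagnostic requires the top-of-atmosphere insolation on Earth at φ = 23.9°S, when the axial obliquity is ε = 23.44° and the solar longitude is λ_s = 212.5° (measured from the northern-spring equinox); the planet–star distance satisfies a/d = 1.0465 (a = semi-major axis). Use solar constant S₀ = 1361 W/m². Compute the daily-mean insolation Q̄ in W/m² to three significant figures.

Solar declination: sin δ = sin ε · sin λ_s = sin 23.44° × sin 212.5° = -0.21373, so δ = -12.341°.
cos H₀ = −tan(-23.9°) tan(-12.341°) = -0.0970, H₀ = 1.6679 rad.
Bracket: H₀ sin φ sin δ + cos φ cos δ sin H₀ = 1.6679×-0.40514×-0.21373 + 0.91425×0.97689×0.99529 = 0.144424 + 0.888915 = 1.033339.
Inverse-square distance factor (a/d)² = 1.0465² = 1.095162.
Q̄ = (S₀/π) × 1.095162 × [bracket] = (1361/π) × 1.095162 × 1.033339 = 490.3 W/m².

Q̄ ≈ 490 W/m²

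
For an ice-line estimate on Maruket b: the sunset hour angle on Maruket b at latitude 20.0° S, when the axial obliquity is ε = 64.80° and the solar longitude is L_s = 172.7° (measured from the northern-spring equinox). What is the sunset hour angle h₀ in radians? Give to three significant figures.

h₀ = 1.53 rad

Solar declination: sin δ = sin ε · sin L_s = sin 64.80° × sin 172.7° = 0.11497, so δ = +6.602°.
cos h₀ = −tan ϕ · tan δ = −tan(-20.0°) × tan(+6.602°) = 0.0421, so h₀ = 1.5287 rad = 87.59°.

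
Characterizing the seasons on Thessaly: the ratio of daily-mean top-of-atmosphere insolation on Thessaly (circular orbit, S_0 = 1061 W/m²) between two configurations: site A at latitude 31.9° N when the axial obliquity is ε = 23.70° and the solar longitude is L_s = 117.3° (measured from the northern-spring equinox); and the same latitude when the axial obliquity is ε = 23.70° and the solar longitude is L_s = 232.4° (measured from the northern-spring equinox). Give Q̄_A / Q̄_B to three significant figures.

Q̄_A / Q̄_B ≈ 1.99

— Configuration A (ϕ=+31.9°):
Solar declination: sin δ = sin ε · sin L_s = sin 23.70° × sin 117.3° = 0.35718, so δ = +20.927°.
cos h₀ = −tan(+31.9°) tan(+20.927°) = -0.2380, h₀ = 1.8111 rad.
Bracket: h₀ sin ϕ sin δ + cos ϕ cos δ sin h₀ = 1.8111×0.52844×0.35718 + 0.84897×0.93404×0.97126 = 0.341842 + 0.770182 = 1.112024.
Q̄ = (S_0/π) × [bracket] = (1061/π) × 1.112024 = 375.56 W/m².
— Configuration B (ϕ=+31.9°):
Solar declination: sin δ = sin ε · sin L_s = sin 23.70° × sin 232.4° = -0.31846, so δ = -18.570°.
cos h₀ = −tan(+31.9°) tan(-18.570°) = 0.2091, h₀ = 1.3601 rad.
Bracket: h₀ sin ϕ sin δ + cos ϕ cos δ sin h₀ = 1.3601×0.52844×-0.31846 + 0.84897×0.94794×0.97789 = -0.228887 + 0.786979 = 0.558092.
Q̄ = (S_0/π) × [bracket] = (1061/π) × 0.558092 = 188.48 W/m².
Ratio Q̄_A / Q̄_B = 375.56 / 188.48 = 1.993.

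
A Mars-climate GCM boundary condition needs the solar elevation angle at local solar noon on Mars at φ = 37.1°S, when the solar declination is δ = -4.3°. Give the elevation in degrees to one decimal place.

57.2°

At local noon the hour angle is zero, so the zenith angle equals |φ − δ| = |-37.1° − (-4.300°)| = 32.800°.
Elevation = 90° − 32.800° = 57.2°.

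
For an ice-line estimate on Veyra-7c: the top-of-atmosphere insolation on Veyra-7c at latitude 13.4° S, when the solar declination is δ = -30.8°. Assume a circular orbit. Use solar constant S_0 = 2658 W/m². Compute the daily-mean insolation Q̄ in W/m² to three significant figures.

cos h₀ = −tan(-13.4°) tan(-30.800°) = -0.1420, h₀ = 1.7133 rad.
Bracket: h₀ sin ϕ sin δ + cos ϕ cos δ sin h₀ = 1.7133×-0.23175×-0.51204 + 0.97278×0.85896×0.98986 = 0.203309 + 0.827106 = 1.030415.
Q̄ = (S_0/π) × [bracket] = (2658/π) × 1.030415 = 871.8 W/m².

Q̄ ≈ 872 W/m²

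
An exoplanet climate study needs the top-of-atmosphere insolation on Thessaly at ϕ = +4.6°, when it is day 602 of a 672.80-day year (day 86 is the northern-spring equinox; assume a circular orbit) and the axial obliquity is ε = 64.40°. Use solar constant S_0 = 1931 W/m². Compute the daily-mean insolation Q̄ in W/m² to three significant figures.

Q̄ ≈ 205 W/m²

Solar longitude: L_s = 360° × (602 − 86)/672.80 = 276.100°.
sin δ = sin 64.40° × sin 276.100° = -0.89673, so δ = -63.731°.
cos h₀ = −tan(+4.6°) tan(-63.731°) = 0.1630, h₀ = 1.4070 rad.
Bracket: h₀ sin ϕ sin δ + cos ϕ cos δ sin h₀ = 1.4070×0.08020×-0.89673 + 0.99678×0.44259×0.98662 = -0.101188 + 0.435262 = 0.334074.
Q̄ = (S_0/π) × [bracket] = (1931/π) × 0.334074 = 205.3 W/m².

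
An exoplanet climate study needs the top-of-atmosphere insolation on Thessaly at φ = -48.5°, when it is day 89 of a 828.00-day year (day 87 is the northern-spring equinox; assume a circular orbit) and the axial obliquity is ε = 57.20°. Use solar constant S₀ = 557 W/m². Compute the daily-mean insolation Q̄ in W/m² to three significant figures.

Q̄ ≈ 115 W/m²

Solar longitude: λ_s = 360° × (89 − 87)/828.00 = 0.870°.
sin δ = sin 57.20° × sin 0.870° = 0.01276, so δ = +0.731°.
cos H₀ = −tan(-48.5°) tan(+0.731°) = 0.0144, H₀ = 1.5564 rad.
Bracket: H₀ sin φ sin δ + cos φ cos δ sin H₀ = 1.5564×-0.74896×0.01276 + 0.66262×0.99992×0.99990 = -0.014874 + 0.662501 = 0.647627.
Q̄ = (S₀/π) × [bracket] = (557/π) × 0.647627 = 114.8 W/m².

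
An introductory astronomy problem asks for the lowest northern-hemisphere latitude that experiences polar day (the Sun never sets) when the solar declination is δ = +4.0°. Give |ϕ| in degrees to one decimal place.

Polar day requires cos h₀ = −tan ϕ tan δ ≤ −1, i.e. tan ϕ tan δ ≥ 1.
The boundary is |tan ϕ| · |tan δ| = 1, so |ϕ| = 90° − |δ| = 90° − 4.0° = 86.0° in the northern hemisphere.

|ϕ| = 86.0°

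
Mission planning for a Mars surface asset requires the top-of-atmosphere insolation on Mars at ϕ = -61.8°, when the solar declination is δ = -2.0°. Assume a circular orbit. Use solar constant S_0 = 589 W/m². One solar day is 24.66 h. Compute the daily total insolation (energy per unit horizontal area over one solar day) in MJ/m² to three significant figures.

8.68 MJ/m²

cos h₀ = −tan(-61.8°) tan(-2.000°) = -0.0651, h₀ = 1.6360 rad.
Bracket: h₀ sin ϕ sin δ + cos ϕ cos δ sin h₀ = 1.6360×-0.88130×-0.03490 + 0.47255×0.99939×0.99788 = 0.050319 + 0.471261 = 0.521580.
Q̄ = (S_0/π) × [bracket] = (589/π) × 0.521580 = 97.788 W/m².
Daily total = Q̄ × 24.66 h × 3600 s/h = 97.788 × 24.66 × 3600 / 10⁶ = 8.681 MJ/m².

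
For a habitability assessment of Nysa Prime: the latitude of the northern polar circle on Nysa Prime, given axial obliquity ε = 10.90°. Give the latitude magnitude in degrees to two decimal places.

The polar circle is the lowest latitude that experiences at least one full rotation of continuous daylight at the northern-summer solstice; it lies at |φ| = 90° − ε = 90° − 10.90° = 79.10°.

79.10°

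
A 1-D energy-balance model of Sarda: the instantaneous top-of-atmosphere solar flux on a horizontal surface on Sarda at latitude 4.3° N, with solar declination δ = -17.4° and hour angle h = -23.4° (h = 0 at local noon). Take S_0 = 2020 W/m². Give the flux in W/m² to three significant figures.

1.72e+03 W/m²

cos θ_z = sin ϕ sin δ + cos ϕ cos δ cos h = -0.022422 + 0.873293 = 0.850871.
Flux = S_0 · cos θ_z = 2020 × 0.850871 = 1719 W/m².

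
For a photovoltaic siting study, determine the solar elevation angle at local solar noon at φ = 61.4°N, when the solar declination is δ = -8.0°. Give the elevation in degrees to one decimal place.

At local noon the hour angle is zero, so the zenith angle equals |φ − δ| = |+61.4° − (-8.000°)| = 69.400°.
Elevation = 90° − 69.400° = 20.6°.

20.6°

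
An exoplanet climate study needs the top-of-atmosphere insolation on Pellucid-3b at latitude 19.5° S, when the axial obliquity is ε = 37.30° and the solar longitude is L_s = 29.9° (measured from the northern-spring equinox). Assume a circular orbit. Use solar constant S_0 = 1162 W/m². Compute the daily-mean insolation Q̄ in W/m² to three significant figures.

Q̄ ≈ 276 W/m²

Solar declination: sin δ = sin ε · sin L_s = sin 37.30° × sin 29.9° = 0.30208, so δ = +17.582°.
cos h₀ = −tan(-19.5°) tan(+17.582°) = 0.1122, h₀ = 1.4583 rad.
Bracket: h₀ sin ϕ sin δ + cos ϕ cos δ sin h₀ = 1.4583×-0.33381×0.30208 + 0.94264×0.95328×0.99368 = -0.147051 + 0.892921 = 0.745870.
Q̄ = (S_0/π) × [bracket] = (1162/π) × 0.745870 = 275.9 W/m².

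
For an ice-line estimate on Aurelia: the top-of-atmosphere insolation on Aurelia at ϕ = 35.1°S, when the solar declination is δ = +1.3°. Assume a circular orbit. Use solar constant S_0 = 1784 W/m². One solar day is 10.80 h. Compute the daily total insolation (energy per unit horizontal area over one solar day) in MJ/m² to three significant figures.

cos h₀ = −tan(-35.1°) tan(+1.300°) = 0.0159, h₀ = 1.5548 rad.
Bracket: h₀ sin ϕ sin δ + cos ϕ cos δ sin h₀ = 1.5548×-0.57501×0.02269 + 0.81815×0.99974×0.99987 = -0.020285 + 0.817831 = 0.797546.
Q̄ = (S_0/π) × [bracket] = (1784/π) × 0.797546 = 452.90 W/m².
Daily total = Q̄ × 10.80 h × 3600 s/h = 452.90 × 10.80 × 3600 / 10⁶ = 17.61 MJ/m².

17.6 MJ/m²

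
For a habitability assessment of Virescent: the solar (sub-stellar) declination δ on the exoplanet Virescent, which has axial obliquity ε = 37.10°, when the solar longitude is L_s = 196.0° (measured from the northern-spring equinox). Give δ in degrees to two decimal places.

sin δ = sin ε · sin L_s = sin 37.10° × sin 196.0° = -0.166267.
δ = arcsin(-0.166267) = -9.57°.

δ = -9.57°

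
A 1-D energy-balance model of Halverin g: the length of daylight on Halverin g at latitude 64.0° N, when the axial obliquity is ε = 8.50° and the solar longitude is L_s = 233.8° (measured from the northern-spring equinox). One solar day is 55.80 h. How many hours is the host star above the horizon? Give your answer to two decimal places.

23.48 h

Solar declination: sin δ = sin ε · sin L_s = sin 8.50° × sin 233.8° = -0.11928, so δ = -6.850°.
cos h₀ = −tan ϕ · tan δ = −tan(+64.0°) × tan(-6.850°) = 0.2463, so h₀ = 1.3219 rad = 75.74°.
Daylight = 2h₀/(2π) × 55.80 h = (1.3219/π) × 55.80 = 23.48 h.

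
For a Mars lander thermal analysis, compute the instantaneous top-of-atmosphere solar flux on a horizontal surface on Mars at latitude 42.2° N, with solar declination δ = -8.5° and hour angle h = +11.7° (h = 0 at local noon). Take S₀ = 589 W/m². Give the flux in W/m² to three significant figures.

cos θ_z = sin φ sin δ + cos φ cos δ cos h = -0.099287 + 0.717445 = 0.618158.
Flux = S₀ · cos θ_z = 589 × 0.618158 = 364.1 W/m².

364 W/m²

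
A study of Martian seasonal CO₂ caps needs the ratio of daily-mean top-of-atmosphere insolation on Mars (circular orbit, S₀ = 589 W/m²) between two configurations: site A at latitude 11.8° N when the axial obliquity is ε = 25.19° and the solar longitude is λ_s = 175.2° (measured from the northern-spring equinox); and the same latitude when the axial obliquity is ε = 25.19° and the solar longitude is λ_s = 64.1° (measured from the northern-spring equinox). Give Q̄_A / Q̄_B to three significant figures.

Q̄_A / Q̄_B ≈ 0.960

— Configuration A (φ=+11.8°):
Solar declination: sin δ = sin ε · sin λ_s = sin 25.19° × sin 175.2° = 0.03562, so δ = +2.041°.
cos H₀ = −tan(+11.8°) tan(+2.041°) = -0.0074, H₀ = 1.5782 rad.
Bracket: H₀ sin φ sin δ + cos φ cos δ sin H₀ = 1.5782×0.20450×0.03562 + 0.97887×0.99937×0.99997 = 0.011496 + 0.978224 = 0.989720.
Q̄ = (S₀/π) × [bracket] = (589/π) × 0.989720 = 185.56 W/m².
— Configuration B (φ=+11.8°):
Solar declination: sin δ = sin ε · sin λ_s = sin 25.19° × sin 64.1° = 0.38287, so δ = +22.512°.
cos H₀ = −tan(+11.8°) tan(+22.512°) = -0.0866, H₀ = 1.6575 rad.
Bracket: H₀ sin φ sin δ + cos φ cos δ sin H₀ = 1.6575×0.20450×0.38287 + 0.97887×0.92380×0.99624 = 0.129777 + 0.900880 = 1.030657.
Q̄ = (S₀/π) × [bracket] = (589/π) × 1.030657 = 193.23 W/m².
Ratio Q̄_A / Q̄_B = 185.56 / 193.23 = 0.9603.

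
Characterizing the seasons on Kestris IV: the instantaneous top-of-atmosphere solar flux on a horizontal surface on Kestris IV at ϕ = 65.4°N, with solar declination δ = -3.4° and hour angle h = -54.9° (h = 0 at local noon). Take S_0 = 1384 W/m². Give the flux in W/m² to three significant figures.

256 W/m²

cos θ_z = sin ϕ sin δ + cos ϕ cos δ cos h = -0.053923 + 0.238942 = 0.185019.
Flux = S_0 · cos θ_z = 1384 × 0.185019 = 256.1 W/m².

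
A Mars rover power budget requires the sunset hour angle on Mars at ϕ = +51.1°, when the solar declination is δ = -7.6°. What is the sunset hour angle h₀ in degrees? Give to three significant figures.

cos h₀ = −tan ϕ · tan δ = −tan(+51.1°) × tan(-7.600°) = 0.1654, so h₀ = 1.4047 rad = 80.48°.

h₀ = 80.5°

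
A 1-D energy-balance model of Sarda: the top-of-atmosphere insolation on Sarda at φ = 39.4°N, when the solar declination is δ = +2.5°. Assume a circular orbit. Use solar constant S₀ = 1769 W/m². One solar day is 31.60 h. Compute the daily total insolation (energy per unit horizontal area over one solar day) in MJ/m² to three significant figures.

cos H₀ = −tan(+39.4°) tan(+2.500°) = -0.0359, H₀ = 1.6067 rad.
Bracket: H₀ sin φ sin δ + cos φ cos δ sin H₀ = 1.6067×0.63473×0.04362 + 0.77273×0.99905×0.99936 = 0.044485 + 0.771502 = 0.815987.
Q̄ = (S₀/π) × [bracket] = (1769/π) × 0.815987 = 459.47 W/m².
Daily total = Q̄ × 31.60 h × 3600 s/h = 459.47 × 31.60 × 3600 / 10⁶ = 52.27 MJ/m².

52.3 MJ/m²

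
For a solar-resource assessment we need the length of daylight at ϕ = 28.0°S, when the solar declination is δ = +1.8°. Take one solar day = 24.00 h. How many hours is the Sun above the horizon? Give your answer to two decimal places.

11.87 h

cos h₀ = −tan ϕ · tan δ = −tan(-28.0°) × tan(+1.800°) = 0.0167, so h₀ = 1.5541 rad = 89.04°.
Daylight = 2h₀/(2π) × 24.00 h = (1.5541/π) × 24.00 = 11.87 h.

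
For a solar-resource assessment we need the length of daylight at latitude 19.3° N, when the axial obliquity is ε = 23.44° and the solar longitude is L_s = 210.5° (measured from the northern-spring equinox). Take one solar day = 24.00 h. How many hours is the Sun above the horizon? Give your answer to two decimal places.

11.45 h

Solar declination: sin δ = sin ε · sin L_s = sin 23.44° × sin 210.5° = -0.20189, so δ = -11.648°.
cos h₀ = −tan ϕ · tan δ = −tan(+19.3°) × tan(-11.648°) = 0.0722, so h₀ = 1.4985 rad = 85.86°.
Daylight = 2h₀/(2π) × 24.00 h = (1.4985/π) × 24.00 = 11.45 h.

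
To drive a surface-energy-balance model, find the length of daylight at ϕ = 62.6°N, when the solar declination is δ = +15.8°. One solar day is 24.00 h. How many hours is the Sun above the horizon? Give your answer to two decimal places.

cos h₀ = −tan ϕ · tan δ = −tan(+62.6°) × tan(+15.800°) = -0.5459, so h₀ = 2.1483 rad = 123.09°.
Daylight = 2h₀/(2π) × 24.00 h = (2.1483/π) × 24.00 = 16.41 h.

16.41 h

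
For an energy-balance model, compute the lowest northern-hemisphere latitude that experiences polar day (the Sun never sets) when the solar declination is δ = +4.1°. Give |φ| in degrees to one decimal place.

Polar day requires cos H₀ = −tan φ tan δ ≤ −1, i.e. tan φ tan δ ≥ 1.
The boundary is |tan φ| · |tan δ| = 1, so |φ| = 90° − |δ| = 90° − 4.1° = 85.9° in the northern hemisphere.

|φ| = 85.9°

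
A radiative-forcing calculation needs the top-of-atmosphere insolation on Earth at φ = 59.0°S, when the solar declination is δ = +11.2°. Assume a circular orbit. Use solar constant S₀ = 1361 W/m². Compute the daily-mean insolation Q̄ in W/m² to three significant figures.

cos H₀ = −tan(-59.0°) tan(+11.200°) = 0.3295, H₀ = 1.2350 rad.
Bracket: H₀ sin φ sin δ + cos φ cos δ sin H₀ = 1.2350×-0.85717×0.19423 + 0.51504×0.98096×0.94414 = -0.205613 + 0.477011 = 0.271398.
Q̄ = (S₀/π) × [bracket] = (1361/π) × 0.271398 = 117.6 W/m².

Q̄ ≈ 118 W/m²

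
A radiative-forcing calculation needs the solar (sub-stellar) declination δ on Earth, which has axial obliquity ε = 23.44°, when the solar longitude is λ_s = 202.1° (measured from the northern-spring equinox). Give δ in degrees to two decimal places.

δ = -8.61°

sin δ = sin ε · sin λ_s = sin 23.44° × sin 202.1° = -0.149658.
δ = arcsin(-0.149658) = -8.61°.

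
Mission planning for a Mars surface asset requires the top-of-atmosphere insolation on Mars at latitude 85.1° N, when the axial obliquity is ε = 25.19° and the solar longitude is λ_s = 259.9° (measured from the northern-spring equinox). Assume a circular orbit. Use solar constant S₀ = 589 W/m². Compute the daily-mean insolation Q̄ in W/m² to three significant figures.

Q̄ ≈ 0.00 W/m²

Solar declination: sin δ = sin ε · sin λ_s = sin 25.19° × sin 259.9° = -0.41903, so δ = -24.773°.
cos H₀ = −tan(+85.1°) tan(-24.773°) = 5.3831 ≥ 1 ⇒ polar night, H₀ = 0 and Q̄ = 0.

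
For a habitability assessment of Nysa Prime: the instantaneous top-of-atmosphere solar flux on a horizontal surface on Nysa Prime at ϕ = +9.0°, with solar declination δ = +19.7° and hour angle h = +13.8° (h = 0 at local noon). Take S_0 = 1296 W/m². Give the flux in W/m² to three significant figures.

cos θ_z = sin ϕ sin δ + cos ϕ cos δ cos h = 0.052733 + 0.903038 = 0.955771.
Flux = S_0 · cos θ_z = 1296 × 0.955771 = 1239 W/m².

1.24e+03 W/m²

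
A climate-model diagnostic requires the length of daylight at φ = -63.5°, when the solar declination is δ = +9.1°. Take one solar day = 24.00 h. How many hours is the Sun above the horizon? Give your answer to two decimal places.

cos H₀ = −tan φ · tan δ = −tan(-63.5°) × tan(+9.100°) = 0.3213, so H₀ = 1.2437 rad = 71.26°.
Daylight = 2H₀/(2π) × 24.00 h = (1.2437/π) × 24.00 = 9.50 h.

9.50 h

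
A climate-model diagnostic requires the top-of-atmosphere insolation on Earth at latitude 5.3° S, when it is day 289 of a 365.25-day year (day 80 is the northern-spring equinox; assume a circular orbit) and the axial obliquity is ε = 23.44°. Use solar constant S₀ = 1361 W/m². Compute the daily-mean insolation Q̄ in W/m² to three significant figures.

Solar longitude: λ_s = 360° × (289 − 80)/365.25 = 205.996°.
sin δ = sin 23.44° × sin 205.996° = -0.17435, so δ = -10.041°.
cos H₀ = −tan(-5.3°) tan(-10.041°) = -0.0164, H₀ = 1.5872 rad.
Bracket: H₀ sin φ sin δ + cos φ cos δ sin H₀ = 1.5872×-0.09237×-0.17435 + 0.99572×0.98468×0.99987 = 0.025561 + 0.980338 = 1.005899.
Q̄ = (S₀/π) × [bracket] = (1361/π) × 1.005899 = 435.8 W/m².

Q̄ ≈ 436 W/m²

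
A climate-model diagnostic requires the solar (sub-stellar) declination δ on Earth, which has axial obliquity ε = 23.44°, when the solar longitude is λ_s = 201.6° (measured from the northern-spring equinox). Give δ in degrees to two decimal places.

sin δ = sin ε · sin λ_s = sin 23.44° × sin 201.6° = -0.146436.
δ = arcsin(-0.146436) = -8.42°.

δ = -8.42°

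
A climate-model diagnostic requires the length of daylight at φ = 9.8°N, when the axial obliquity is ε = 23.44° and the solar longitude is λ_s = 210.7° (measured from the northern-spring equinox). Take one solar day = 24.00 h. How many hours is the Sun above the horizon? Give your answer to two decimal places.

11.73 h

Solar declination: sin δ = sin ε · sin λ_s = sin 23.44° × sin 210.7° = -0.20309, so δ = -11.718°.
cos H₀ = −tan φ · tan δ = −tan(+9.8°) × tan(-11.718°) = 0.0358, so H₀ = 1.5350 rad = 87.95°.
Daylight = 2H₀/(2π) × 24.00 h = (1.5350/π) × 24.00 = 11.73 h.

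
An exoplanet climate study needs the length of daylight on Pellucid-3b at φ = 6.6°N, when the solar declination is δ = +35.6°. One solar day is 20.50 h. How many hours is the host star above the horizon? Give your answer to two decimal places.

10.79 h

cos H₀ = −tan φ · tan δ = −tan(+6.6°) × tan(+35.600°) = -0.0828, so H₀ = 1.6537 rad = 94.75°.
Daylight = 2H₀/(2π) × 20.50 h = (1.6537/π) × 20.50 = 10.79 h.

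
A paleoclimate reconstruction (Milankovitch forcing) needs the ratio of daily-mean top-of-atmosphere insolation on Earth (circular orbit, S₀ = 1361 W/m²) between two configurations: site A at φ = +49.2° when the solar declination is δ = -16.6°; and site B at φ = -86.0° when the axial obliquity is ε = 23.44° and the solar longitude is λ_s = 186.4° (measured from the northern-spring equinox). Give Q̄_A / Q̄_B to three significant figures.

— Configuration A (φ=+49.2°):
cos H₀ = −tan(+49.2°) tan(-16.600°) = 0.3454, H₀ = 1.2182 rad.
Bracket: H₀ sin φ sin δ + cos φ cos δ sin H₀ = 1.2182×0.75700×-0.28569 + 0.65342×0.95832×0.93847 = -0.263457 + 0.587656 = 0.324199.
Q̄ = (S₀/π) × [bracket] = (1361/π) × 0.324199 = 140.45 W/m².
— Configuration B (φ=-86.0°):
Solar declination: sin δ = sin ε · sin λ_s = sin 23.44° × sin 186.4° = -0.04434, so δ = -2.541°.
cos H₀ = −tan(-86.0°) tan(-2.541°) = -0.6347, H₀ = 2.2585 rad.
Bracket: H₀ sin φ sin δ + cos φ cos δ sin H₀ = 2.2585×-0.99756×-0.04434 + 0.06976×0.99902×0.77273 = 0.099898 + 0.053853 = 0.153751.
Q̄ = (S₀/π) × [bracket] = (1361/π) × 0.153751 = 66.608 W/m².
Ratio Q̄_A / Q̄_B = 140.45 / 66.608 = 2.109.

Q̄_A / Q̄_B ≈ 2.11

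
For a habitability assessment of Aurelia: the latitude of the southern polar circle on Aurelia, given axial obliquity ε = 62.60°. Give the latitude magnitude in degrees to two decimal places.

27.40°

The polar circle is the lowest latitude that experiences at least one full rotation of continuous darkness at the northern-summer solstice; it lies at |φ| = 90° − ε = 90° − 62.60° = 27.40°.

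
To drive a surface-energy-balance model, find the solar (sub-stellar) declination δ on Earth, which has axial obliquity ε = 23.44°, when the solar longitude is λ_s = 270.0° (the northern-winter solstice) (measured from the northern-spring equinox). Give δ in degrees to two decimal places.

sin δ = sin ε · sin λ_s = sin 23.44° × sin 270.0° = -0.397789.
δ = arcsin(-0.397789) = -23.44°.

δ = -23.44°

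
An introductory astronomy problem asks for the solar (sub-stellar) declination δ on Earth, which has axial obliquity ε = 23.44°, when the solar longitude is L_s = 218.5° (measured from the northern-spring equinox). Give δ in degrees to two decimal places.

sin δ = sin ε · sin L_s = sin 23.44° × sin 218.5° = -0.247629.
δ = arcsin(-0.247629) = -14.34°.

δ = -14.34°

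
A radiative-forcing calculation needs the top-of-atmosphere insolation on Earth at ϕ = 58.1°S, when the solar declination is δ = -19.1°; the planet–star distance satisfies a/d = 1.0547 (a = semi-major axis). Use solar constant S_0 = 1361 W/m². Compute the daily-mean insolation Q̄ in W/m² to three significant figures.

Q̄ ≈ 489 W/m²

cos h₀ = −tan(-58.1°) tan(-19.100°) = -0.5563, h₀ = 2.1608 rad.
Bracket: h₀ sin ϕ sin δ + cos ϕ cos δ sin h₀ = 2.1608×-0.84897×-0.32722 + 0.52844×0.94495×0.83097 = 0.600270 + 0.414944 = 1.015214.
Inverse-square distance factor (a/d)² = 1.0547² = 1.112392.
Q̄ = (S_0/π) × 1.112392 × [bracket] = (1361/π) × 1.112392 × 1.015214 = 489.2 W/m².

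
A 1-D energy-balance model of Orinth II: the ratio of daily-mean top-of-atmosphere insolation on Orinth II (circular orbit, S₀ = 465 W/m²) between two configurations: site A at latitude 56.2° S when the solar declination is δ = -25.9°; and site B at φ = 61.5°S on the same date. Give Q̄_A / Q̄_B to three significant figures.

— Configuration A (φ=-56.2°):
cos H₀ = −tan(-56.2°) tan(-25.900°) = -0.7253, H₀ = 2.3823 rad.
Bracket: H₀ sin φ sin δ + cos φ cos δ sin H₀ = 2.3823×-0.83098×-0.43680 + 0.55630×0.89956×0.68839 = 0.864708 + 0.344488 = 1.209196.
Q̄ = (S₀/π) × [bracket] = (465/π) × 1.209196 = 178.98 W/m².
— Configuration B (φ=-61.5°):
cos H₀ = −tan(-61.5°) tan(-25.900°) = -0.8943, H₀ = 2.6777 rad.
Bracket: H₀ sin φ sin δ + cos φ cos δ sin H₀ = 2.6777×-0.87882×-0.43680 + 0.47716×0.89956×0.44744 = 1.027885 + 0.192056 = 1.219941.
Q̄ = (S₀/π) × [bracket] = (465/π) × 1.219941 = 180.57 W/m².
Ratio Q̄_A / Q̄_B = 178.98 / 180.57 = 0.9912.

Q̄_A / Q̄_B ≈ 0.991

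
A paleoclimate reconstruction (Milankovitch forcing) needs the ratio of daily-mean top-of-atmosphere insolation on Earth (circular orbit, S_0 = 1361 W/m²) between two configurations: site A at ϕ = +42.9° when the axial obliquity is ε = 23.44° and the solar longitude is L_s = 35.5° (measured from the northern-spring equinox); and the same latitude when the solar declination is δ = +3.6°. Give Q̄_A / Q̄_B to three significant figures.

— Configuration A (ϕ=+42.9°):
Solar declination: sin δ = sin ε · sin L_s = sin 23.44° × sin 35.5° = 0.23100, so δ = +13.356°.
cos h₀ = −tan(+42.9°) tan(+13.356°) = -0.2206, h₀ = 1.7932 rad.
Bracket: h₀ sin ϕ sin δ + cos ϕ cos δ sin h₀ = 1.7932×0.68072×0.23100 + 0.73254×0.97295×0.97536 = 0.281974 + 0.695163 = 0.977137.
Q̄ = (S_0/π) × [bracket] = (1361/π) × 0.977137 = 423.32 W/m².
— Configuration B (ϕ=+42.9°):
cos h₀ = −tan(+42.9°) tan(+3.600°) = -0.0585, h₀ = 1.6293 rad.
Bracket: h₀ sin ϕ sin δ + cos ϕ cos δ sin h₀ = 1.6293×0.68072×0.06279 + 0.73254×0.99803×0.99829 = 0.069640 + 0.729847 = 0.799487.
Q̄ = (S_0/π) × [bracket] = (1361/π) × 0.799487 = 346.35 W/m².
Ratio Q̄_A / Q̄_B = 423.32 / 346.35 = 1.222.

Q̄_A / Q̄_B ≈ 1.22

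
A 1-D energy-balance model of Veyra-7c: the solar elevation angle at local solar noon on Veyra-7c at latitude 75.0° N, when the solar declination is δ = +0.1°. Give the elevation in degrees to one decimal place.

At local noon the hour angle is zero, so the zenith angle equals |ϕ − δ| = |+75.0° − (+0.100°)| = 74.900°.
Elevation = 90° − 74.900° = 15.1°.

15.1°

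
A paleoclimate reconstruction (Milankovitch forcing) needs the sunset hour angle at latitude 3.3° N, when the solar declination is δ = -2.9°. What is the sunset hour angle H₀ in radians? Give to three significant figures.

H₀ = 1.57 rad

cos H₀ = −tan φ · tan δ = −tan(+3.3°) × tan(-2.900°) = 0.0029, so H₀ = 1.5679 rad = 89.83°.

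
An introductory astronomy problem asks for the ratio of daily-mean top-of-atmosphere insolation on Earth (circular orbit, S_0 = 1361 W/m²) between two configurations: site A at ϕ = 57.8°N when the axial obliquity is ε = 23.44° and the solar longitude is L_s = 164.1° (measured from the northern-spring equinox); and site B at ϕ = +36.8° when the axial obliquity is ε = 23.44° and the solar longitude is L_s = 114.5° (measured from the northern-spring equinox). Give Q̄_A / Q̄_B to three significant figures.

Q̄_A / Q̄_B ≈ 0.610

— Configuration A (ϕ=+57.8°):
Solar declination: sin δ = sin ε · sin L_s = sin 23.44° × sin 164.1° = 0.10898, so δ = +6.256°.
cos h₀ = −tan(+57.8°) tan(+6.256°) = -0.1741, h₀ = 1.7458 rad.
Bracket: h₀ sin ϕ sin δ + cos ϕ cos δ sin h₀ = 1.7458×0.84619×0.10898 + 0.53288×0.99404×0.98473 = 0.160994 + 0.521615 = 0.682609.
Q̄ = (S_0/π) × [bracket] = (1361/π) × 0.682609 = 295.72 W/m².
— Configuration B (ϕ=+36.8°):
Solar declination: sin δ = sin ε · sin L_s = sin 23.44° × sin 114.5° = 0.36197, so δ = +21.221°.
cos h₀ = −tan(+36.8°) tan(+21.221°) = -0.2905, h₀ = 1.8655 rad.
Bracket: h₀ sin ϕ sin δ + cos ϕ cos δ sin h₀ = 1.8655×0.59902×0.36197 + 0.80073×0.93219×0.95688 = 0.404491 + 0.714246 = 1.118737.
Q̄ = (S_0/π) × [bracket] = (1361/π) × 1.118737 = 484.66 W/m².
Ratio Q̄_A / Q̄_B = 295.72 / 484.66 = 0.6102.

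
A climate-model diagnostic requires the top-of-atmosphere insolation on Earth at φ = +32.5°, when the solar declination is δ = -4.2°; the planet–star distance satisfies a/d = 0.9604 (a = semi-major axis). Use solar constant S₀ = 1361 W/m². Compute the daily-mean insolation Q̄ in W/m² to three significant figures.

cos H₀ = −tan(+32.5°) tan(-4.200°) = 0.0468, H₀ = 1.5240 rad.
Bracket: H₀ sin φ sin δ + cos φ cos δ sin H₀ = 1.5240×0.53730×-0.07324 + 0.84339×0.99731×0.99891 = -0.059972 + 0.840204 = 0.780232.
Inverse-square distance factor (a/d)² = 0.9604² = 0.922368.
Q̄ = (S₀/π) × 0.922368 × [bracket] = (1361/π) × 0.922368 × 0.780232 = 311.8 W/m².

Q̄ ≈ 312 W/m²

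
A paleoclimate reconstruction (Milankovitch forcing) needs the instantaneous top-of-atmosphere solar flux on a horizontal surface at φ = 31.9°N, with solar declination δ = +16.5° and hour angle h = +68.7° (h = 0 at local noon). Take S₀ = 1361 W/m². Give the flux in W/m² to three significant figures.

607 W/m²

cos θ_z = sin φ sin δ + cos φ cos δ cos h = 0.150085 + 0.295690 = 0.445775.
Flux = S₀ · cos θ_z = 1361 × 0.445775 = 606.7 W/m².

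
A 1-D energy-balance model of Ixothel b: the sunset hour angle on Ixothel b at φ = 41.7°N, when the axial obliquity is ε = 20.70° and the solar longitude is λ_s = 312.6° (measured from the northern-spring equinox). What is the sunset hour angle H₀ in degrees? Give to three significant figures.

Solar declination: sin δ = sin ε · sin λ_s = sin 20.70° × sin 312.6° = -0.26019, so δ = -15.081°.
cos H₀ = −tan φ · tan δ = −tan(+41.7°) × tan(-15.081°) = 0.2401, so H₀ = 1.3283 rad = 76.11°.

H₀ = 76.1°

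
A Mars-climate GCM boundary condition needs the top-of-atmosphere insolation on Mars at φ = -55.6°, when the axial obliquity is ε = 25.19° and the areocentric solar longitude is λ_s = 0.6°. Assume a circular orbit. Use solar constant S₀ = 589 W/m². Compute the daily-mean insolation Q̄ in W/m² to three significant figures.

Q̄ ≈ 105 W/m²

sin δ = sin 25.19° × sin 0.6° = 0.00446, so δ = +0.255°.
cos H₀ = −tan(-55.6°) tan(+0.255°) = 0.0065, H₀ = 1.5643 rad.
Bracket: H₀ sin φ sin δ + cos φ cos δ sin H₀ = 1.5643×-0.82511×0.00446 + 0.56497×0.99999×0.99998 = -0.005757 + 0.564953 = 0.559196.
Q̄ = (S₀/π) × [bracket] = (589/π) × 0.559196 = 104.8 W/m².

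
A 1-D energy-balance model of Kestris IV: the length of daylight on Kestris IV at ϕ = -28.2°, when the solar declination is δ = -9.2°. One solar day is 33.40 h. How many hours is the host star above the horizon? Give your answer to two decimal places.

17.62 h

cos h₀ = −tan ϕ · tan δ = −tan(-28.2°) × tan(-9.200°) = -0.0868, so h₀ = 1.6578 rad = 94.98°.
Daylight = 2h₀/(2π) × 33.40 h = (1.6578/π) × 33.40 = 17.62 h.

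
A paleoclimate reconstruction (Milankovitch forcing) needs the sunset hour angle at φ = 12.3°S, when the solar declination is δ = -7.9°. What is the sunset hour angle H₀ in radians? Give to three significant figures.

H₀ = 1.60 rad

cos H₀ = −tan φ · tan δ = −tan(-12.3°) × tan(-7.900°) = -0.0303, so H₀ = 1.6011 rad = 91.73°.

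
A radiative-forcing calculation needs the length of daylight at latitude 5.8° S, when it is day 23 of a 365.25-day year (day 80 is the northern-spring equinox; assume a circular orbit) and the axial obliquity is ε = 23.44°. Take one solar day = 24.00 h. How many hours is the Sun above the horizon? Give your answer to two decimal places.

12.27 h

Solar longitude: L_s = 360° × (23 − 80)/365.25 = -56.181°, i.e. -56.181° + 360° = 303.819°.
sin δ = sin 23.44° × sin 303.819° = -0.33048, so δ = -19.298°.
cos h₀ = −tan ϕ · tan δ = −tan(-5.8°) × tan(-19.298°) = -0.0356, so h₀ = 1.6064 rad = 92.04°.
Daylight = 2h₀/(2π) × 24.00 h = (1.6064/π) × 24.00 = 12.27 h.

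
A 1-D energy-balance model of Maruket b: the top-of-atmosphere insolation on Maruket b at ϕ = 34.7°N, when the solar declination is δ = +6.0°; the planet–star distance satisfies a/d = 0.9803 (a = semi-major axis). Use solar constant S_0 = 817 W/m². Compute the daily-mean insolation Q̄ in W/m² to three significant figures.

cos h₀ = −tan(+34.7°) tan(+6.000°) = -0.0728, h₀ = 1.6436 rad.
Bracket: h₀ sin ϕ sin δ + cos ϕ cos δ sin h₀ = 1.6436×0.56928×0.10453 + 0.82214×0.99452×0.99735 = 0.097805 + 0.815468 = 0.913273.
Inverse-square distance factor (a/d)² = 0.9803² = 0.960988.
Q̄ = (S_0/π) × 0.960988 × [bracket] = (817/π) × 0.960988 × 0.913273 = 228.2 W/m².

Q̄ ≈ 228 W/m²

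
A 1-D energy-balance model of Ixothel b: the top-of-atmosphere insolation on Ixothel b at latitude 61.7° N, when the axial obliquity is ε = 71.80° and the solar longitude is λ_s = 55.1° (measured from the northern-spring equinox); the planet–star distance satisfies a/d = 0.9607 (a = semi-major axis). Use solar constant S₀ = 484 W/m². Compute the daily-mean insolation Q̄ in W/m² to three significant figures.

Q̄ ≈ 306 W/m²

Solar declination: sin δ = sin ε · sin λ_s = sin 71.80° × sin 55.1° = 0.77912, so δ = +51.180°.
cos H₀ = −tan(+61.7°) tan(+51.180°) = -2.3083 ≤ −1 ⇒ polar day, H₀ = π.
Bracket: H₀ sin φ sin δ + cos φ cos δ sin H₀ = 3.1416×0.88048×0.77912 + 0.47409×0.62687×0.00000 = 2.155136 + 0.000000 = 2.155136.
Inverse-square distance factor (a/d)² = 0.9607² = 0.922944.
Q̄ = (S₀/π) × 0.922944 × [bracket] = (484/π) × 0.922944 × 2.155136 = 306.4 W/m².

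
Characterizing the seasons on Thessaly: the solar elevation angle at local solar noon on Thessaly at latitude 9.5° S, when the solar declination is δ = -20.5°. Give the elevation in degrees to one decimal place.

At local noon the hour angle is zero, so the zenith angle equals |φ − δ| = |-9.5° − (-20.500°)| = 11.000°.
Elevation = 90° − 11.000° = 79.0°.

79.0°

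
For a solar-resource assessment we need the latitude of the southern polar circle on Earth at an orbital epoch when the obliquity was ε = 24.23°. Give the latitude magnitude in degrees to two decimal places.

The polar circle is the lowest latitude that experiences at least one full rotation of continuous darkness at the northern-summer solstice; it lies at |φ| = 90° − ε = 90° − 24.23° = 65.77°.

65.77°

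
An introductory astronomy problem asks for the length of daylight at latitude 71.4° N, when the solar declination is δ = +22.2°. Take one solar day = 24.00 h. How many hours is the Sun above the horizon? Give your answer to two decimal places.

Sunrise equation: cos h₀ = −tan ϕ · tan δ = -1.2126 ≤ −1, so the Sun never sets (polar day) and h₀ = π.
Daylight = 2h₀/(2π) × 24.00 h = (3.1416/π) × 24.00 = 24.00 h.

24.00 h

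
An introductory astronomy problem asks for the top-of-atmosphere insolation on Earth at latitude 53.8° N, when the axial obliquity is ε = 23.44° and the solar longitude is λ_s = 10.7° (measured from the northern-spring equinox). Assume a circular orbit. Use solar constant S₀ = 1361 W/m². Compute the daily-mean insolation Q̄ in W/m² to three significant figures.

Solar declination: sin δ = sin ε · sin λ_s = sin 23.44° × sin 10.7° = 0.07386, so δ = +4.235°.
cos H₀ = −tan(+53.8°) tan(+4.235°) = -0.1012, H₀ = 1.6722 rad.
Bracket: H₀ sin φ sin δ + cos φ cos δ sin H₀ = 1.6722×0.80696×0.07386 + 0.59061×0.99727×0.99487 = 0.099667 + 0.585976 = 0.685643.
Q̄ = (S₀/π) × [bracket] = (1361/π) × 0.685643 = 297.0 W/m².

Q̄ ≈ 297 W/m²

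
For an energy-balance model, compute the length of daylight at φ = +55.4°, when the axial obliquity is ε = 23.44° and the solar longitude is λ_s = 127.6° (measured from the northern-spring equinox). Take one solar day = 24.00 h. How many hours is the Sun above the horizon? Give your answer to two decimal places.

Solar declination: sin δ = sin ε · sin λ_s = sin 23.44° × sin 127.6° = 0.31516, so δ = +18.371°.
cos H₀ = −tan φ · tan δ = −tan(+55.4°) × tan(+18.371°) = -0.4814, so H₀ = 2.0730 rad = 118.78°.
Daylight = 2H₀/(2π) × 24.00 h = (2.0730/π) × 24.00 = 15.84 h.

15.84 h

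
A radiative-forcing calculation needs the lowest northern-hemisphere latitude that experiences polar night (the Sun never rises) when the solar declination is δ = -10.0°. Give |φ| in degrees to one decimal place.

|φ| = 80.0°

Polar night requires cos H₀ = −tan φ tan δ ≥ 1, i.e. tan φ tan δ ≤ −1.
The boundary is |tan φ| · |tan δ| = 1, so |φ| = 90° − |δ| = 90° − 10.0° = 80.0° in the northern hemisphere.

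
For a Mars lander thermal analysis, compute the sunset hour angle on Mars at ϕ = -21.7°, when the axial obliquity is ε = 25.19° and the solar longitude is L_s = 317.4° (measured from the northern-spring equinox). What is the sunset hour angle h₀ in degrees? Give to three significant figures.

Solar declination: sin δ = sin ε · sin L_s = sin 25.19° × sin 317.4° = -0.28809, so δ = -16.744°.
cos h₀ = −tan ϕ · tan δ = −tan(-21.7°) × tan(-16.744°) = -0.1197, so h₀ = 1.6908 rad = 96.88°.

h₀ = 96.9°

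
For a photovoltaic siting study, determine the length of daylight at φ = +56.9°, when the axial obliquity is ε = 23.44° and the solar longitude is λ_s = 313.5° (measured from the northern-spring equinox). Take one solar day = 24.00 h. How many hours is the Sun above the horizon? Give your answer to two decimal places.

Solar declination: sin δ = sin ε · sin λ_s = sin 23.44° × sin 313.5° = -0.28855, so δ = -16.771°.
cos H₀ = −tan φ · tan δ = −tan(+56.9°) × tan(-16.771°) = 0.4623, so H₀ = 1.0902 rad = 62.46°.
Daylight = 2H₀/(2π) × 24.00 h = (1.0902/π) × 24.00 = 8.33 h.

8.33 h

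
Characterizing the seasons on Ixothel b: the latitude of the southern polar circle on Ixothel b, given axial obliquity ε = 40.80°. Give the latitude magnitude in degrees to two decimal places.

49.20°

The polar circle is the lowest latitude that experiences at least one full rotation of continuous darkness at the northern-summer solstice; it lies at |ϕ| = 90° − ε = 90° − 40.80° = 49.20°.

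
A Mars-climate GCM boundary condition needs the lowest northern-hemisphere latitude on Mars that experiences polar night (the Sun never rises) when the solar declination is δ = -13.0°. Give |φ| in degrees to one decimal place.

|φ| = 77.0°

Polar night requires cos H₀ = −tan φ tan δ ≥ 1, i.e. tan φ tan δ ≤ −1.
The boundary is |tan φ| · |tan δ| = 1, so |φ| = 90° − |δ| = 90° − 13.0° = 77.0° in the northern hemisphere.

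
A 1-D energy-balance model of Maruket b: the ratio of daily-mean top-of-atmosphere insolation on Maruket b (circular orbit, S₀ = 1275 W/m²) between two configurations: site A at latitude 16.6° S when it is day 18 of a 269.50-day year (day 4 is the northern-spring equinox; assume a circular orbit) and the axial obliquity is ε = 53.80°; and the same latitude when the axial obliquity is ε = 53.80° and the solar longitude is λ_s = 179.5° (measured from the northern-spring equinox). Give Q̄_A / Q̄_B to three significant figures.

Q̄_A / Q̄_B ≈ 0.851

— Configuration A (φ=-16.6°):
Solar longitude: λ_s = 360° × (18 − 4)/269.50 = 18.701°.
sin δ = sin 53.80° × sin 18.701° = 0.25874, so δ = +14.995°.
cos H₀ = −tan(-16.6°) tan(+14.995°) = 0.0799, H₀ = 1.4909 rad.
Bracket: H₀ sin φ sin δ + cos φ cos δ sin H₀ = 1.4909×-0.28569×0.25874 + 0.95832×0.96595×0.99681 = -0.110206 + 0.922736 = 0.812530.
Q̄ = (S₀/π) × [bracket] = (1275/π) × 0.812530 = 329.76 W/m².
— Configuration B (φ=-16.6°):
Solar declination: sin δ = sin ε · sin λ_s = sin 53.80° × sin 179.5° = 0.00704, so δ = +0.403°.
cos H₀ = −tan(-16.6°) tan(+0.403°) = 0.0021, H₀ = 1.5687 rad.
Bracket: H₀ sin φ sin δ + cos φ cos δ sin H₀ = 1.5687×-0.28569×0.00704 + 0.95832×0.99998×1.00000 = -0.003155 + 0.958301 = 0.955146.
Q̄ = (S₀/π) × [bracket] = (1275/π) × 0.955146 = 387.64 W/m².
Ratio Q̄_A / Q̄_B = 329.76 / 387.64 = 0.8507.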